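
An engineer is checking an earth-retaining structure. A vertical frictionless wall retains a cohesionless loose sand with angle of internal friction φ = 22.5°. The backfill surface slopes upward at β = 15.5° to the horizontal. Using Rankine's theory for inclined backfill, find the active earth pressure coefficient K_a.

0.537

K_a = cos β · (cos β − √(cos²β − cos²φ)) / (cos β + √(cos²β − cos²φ)).
cos β = 0.9636, cos φ = 0.9239, √(cos²β − cos²φ) = 0.2739.
K_a = 0.9636 × (0.9636 − 0.2739)/(0.9636 + 0.2739) = 0.5371.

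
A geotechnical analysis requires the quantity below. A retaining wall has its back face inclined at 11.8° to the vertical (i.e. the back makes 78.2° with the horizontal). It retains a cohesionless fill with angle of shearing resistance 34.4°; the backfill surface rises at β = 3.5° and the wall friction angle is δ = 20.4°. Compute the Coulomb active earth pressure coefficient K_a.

K_a = sin²(α+φ) / [sin²α · sin(α−δ) · (1 + √{sin(φ+δ)sin(φ−β) / (sin(α−δ)sin(α+β))})²].
With α = 78.2°, φ = 34.4°, δ = 20.4°, β = 3.5°: K_a = 0.3604.

0.360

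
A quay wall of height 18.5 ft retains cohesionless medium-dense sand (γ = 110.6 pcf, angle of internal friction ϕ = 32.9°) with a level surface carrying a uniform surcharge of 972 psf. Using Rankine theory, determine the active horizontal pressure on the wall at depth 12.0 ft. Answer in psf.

K_a = (1 − sin φ)/(1 + sin φ) = 0.2960.
σ_v = γz + q = 110.6 × 12.0 + 972 = 2299 psf.
σ_h = K_a σ_v = 0.2960 × 2299 = 680.6 psf.

681 psf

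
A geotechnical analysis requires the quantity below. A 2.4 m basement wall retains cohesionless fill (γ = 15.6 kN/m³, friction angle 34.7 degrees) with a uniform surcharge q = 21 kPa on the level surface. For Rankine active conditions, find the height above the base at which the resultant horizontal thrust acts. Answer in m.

1.01 m

K_a = 0.2745.
Triangular part P₁ = ½K_aγH² = 12.33 at H/3 = 0.8000 m; rectangular part P₂ = K_a q H = 13.83 at H/2 = 1.200 m.
ȳ = (P₁·0.8000 + P₂·1.200)/(P₁+P₂) = 1.011 m.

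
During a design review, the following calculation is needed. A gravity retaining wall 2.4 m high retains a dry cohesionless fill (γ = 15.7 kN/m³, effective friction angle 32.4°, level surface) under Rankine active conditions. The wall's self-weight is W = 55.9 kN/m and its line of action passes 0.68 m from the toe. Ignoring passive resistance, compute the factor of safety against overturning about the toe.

3.48

K_a = tan²(45° − 32.4°/2) = 0.3022.
P_a = ½K_aγH² = 0.5×0.3022×15.7×2.4² = 13.67 kN/m, acting at H/3 = 0.8000 m above the base.
Overturning moment M_o = P_a × H/3 = 13.67 × 0.8000 = 10.93.
Resisting moment M_r = W × 0.68 = 55.9 × 0.68 = 38.01.
FS_overturning = M_r/M_o = 38.01/10.93 = 3.477.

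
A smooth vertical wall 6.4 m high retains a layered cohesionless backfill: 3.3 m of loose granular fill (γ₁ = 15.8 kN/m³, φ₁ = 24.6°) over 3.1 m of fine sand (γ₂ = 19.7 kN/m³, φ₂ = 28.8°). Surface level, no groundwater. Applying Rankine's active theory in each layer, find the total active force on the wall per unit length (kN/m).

K_a1 = tan²(45°−24.6°/2) = 0.4121; K_a2 = tan²(45°−28.8°/2) = 0.3498.
Layer 1: σ at base = K_a1 γ₁ h₁ = 21.49 kPa; P₁ = ½×21.49×3.3 = 35.46.
Layer 2: σ_v at top = γ₁h₁ = 52.14; σ_h top = K_a2×52.14 = 18.24; σ_h base = K_a2×(52.14+19.7×3.1) = 39.60.
P₂ = ½(18.24+39.60)×3.1 = 89.64. Total P_a = 35.46+89.64 = 125.1 kN/m.

125 kN/m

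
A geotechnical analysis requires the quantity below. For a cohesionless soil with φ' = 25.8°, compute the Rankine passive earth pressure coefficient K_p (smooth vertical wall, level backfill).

K_p = (1 + sin φ)/(1 − sin φ) = tan²(45° + 25.8°/2) = 2.541.

2.54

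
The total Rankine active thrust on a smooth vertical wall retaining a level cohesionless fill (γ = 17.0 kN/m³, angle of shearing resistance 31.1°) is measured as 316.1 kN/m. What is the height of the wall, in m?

K_a = 0.3188. P_a = ½ K_a γ H² ⇒ H = √(2P_a/(K_a γ)).
H = √(2×316.1/(0.3188×17.0)) = 10.80 m.

10.8 m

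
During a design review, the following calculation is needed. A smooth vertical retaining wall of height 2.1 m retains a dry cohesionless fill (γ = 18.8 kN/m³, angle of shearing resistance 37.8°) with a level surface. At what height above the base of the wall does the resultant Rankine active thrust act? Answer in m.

0.700 m

K_a = 0.2400.
The pressure distribution is triangular, so the resultant acts at H/3 above the base = 2.1/3 = 0.7000 m.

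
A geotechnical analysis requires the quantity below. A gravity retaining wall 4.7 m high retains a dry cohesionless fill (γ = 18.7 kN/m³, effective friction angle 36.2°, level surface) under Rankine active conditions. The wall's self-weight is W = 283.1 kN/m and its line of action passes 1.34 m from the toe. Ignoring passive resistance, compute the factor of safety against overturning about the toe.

K_a = tan²(45° − 36.2°/2) = 0.2574.
P_a = ½K_aγH² = 0.5×0.2574×18.7×4.7² = 53.16 kN/m, acting at H/3 = 1.567 m above the base.
Overturning moment M_o = P_a × H/3 = 53.16 × 1.567 = 83.28.
Resisting moment M_r = W × 1.34 = 283.1 × 1.34 = 379.4.
FS_overturning = M_r/M_o = 379.4/83.28 = 4.555.

4.55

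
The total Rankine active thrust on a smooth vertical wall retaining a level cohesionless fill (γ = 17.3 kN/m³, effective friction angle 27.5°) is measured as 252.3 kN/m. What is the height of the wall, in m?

8.90 m

K_a = 0.3682. P_a = ½ K_a γ H² ⇒ H = √(2P_a/(K_a γ)).
H = √(2×252.3/(0.3682×17.3)) = 8.900 m.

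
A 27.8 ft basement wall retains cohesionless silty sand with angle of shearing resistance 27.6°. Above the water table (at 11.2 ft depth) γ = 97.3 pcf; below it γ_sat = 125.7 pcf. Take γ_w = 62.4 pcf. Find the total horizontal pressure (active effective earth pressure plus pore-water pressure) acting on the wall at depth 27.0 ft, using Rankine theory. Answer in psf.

1750 psf

K_a = (1 − sin φ)/(1 + sin φ) = 0.3668.
γ' = 125.7 − 62.4 = 63.30 pcf.
Effective vertical stress at 27.0 ft: σ'_v = 97.3×11.2 + 63.30×15.8 = 2090 psf.
σ'_h = K_a σ'_v = 0.3668 × 2090 = 766.5 psf; u = γ_w × 15.8 = 985.9 psf.
Total σ_h = 766.5 + 985.9 = 1752 psf.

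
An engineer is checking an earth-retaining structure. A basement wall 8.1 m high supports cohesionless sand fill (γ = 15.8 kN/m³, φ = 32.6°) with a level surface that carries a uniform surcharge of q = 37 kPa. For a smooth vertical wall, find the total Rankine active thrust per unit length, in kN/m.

245 kN/m

K_a = tan²(45° − φ/2) = 0.2997.
Soil triangle: ½ K_a γ H² = 0.5×0.2997×15.8×8.1² = 155.4 kN/m.
Surcharge rectangle: K_a q H = 0.2997×37×8.1 = 89.83 kN/m.
Total = 155.4 + 89.83 = 245.2 kN/m.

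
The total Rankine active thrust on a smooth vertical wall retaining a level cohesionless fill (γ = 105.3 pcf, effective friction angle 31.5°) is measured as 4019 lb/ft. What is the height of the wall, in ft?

K_a = 0.3136. P_a = ½ K_a γ H² ⇒ H = √(2P_a/(K_a γ)).
H = √(2×4019/(0.3136×105.3)) = 15.60 ft.

15.6 ft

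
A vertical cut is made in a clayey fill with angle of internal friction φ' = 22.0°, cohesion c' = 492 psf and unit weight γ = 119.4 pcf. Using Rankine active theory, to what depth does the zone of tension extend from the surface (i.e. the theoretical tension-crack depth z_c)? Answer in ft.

K_a = tan²(45° − 22.0°/2) = 0.4550; √K_a = 0.6745.
The active pressure is zero where K_a γ z = 2c√K_a, so z_c = 2c/(γ√K_a) = 2×492/(119.4×0.6745) = 12.22 ft.

12.2 ft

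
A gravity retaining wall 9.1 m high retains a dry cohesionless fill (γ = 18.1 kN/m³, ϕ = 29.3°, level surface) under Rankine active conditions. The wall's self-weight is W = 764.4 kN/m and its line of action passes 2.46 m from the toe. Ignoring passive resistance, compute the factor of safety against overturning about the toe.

K_a = tan²(45° − 29.3°/2) = 0.3428.
P_a = ½K_aγH² = 0.5×0.3428×18.1×9.1² = 256.9 kN/m, acting at H/3 = 3.033 m above the base.
Overturning moment M_o = P_a × H/3 = 256.9 × 3.033 = 779.4.
Resisting moment M_r = W × 2.46 = 764.4 × 2.46 = 1880.
FS_overturning = M_r/M_o = 1880/779.4 = 2.413.

2.41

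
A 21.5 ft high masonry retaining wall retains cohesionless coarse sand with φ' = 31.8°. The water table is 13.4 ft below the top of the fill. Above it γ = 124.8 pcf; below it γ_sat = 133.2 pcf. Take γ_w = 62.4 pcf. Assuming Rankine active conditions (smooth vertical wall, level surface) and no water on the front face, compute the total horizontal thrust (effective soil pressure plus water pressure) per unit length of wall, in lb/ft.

10400 lb/ft

K_a = tan²(45° − φ/2) = 0.3098.
γ' = 133.2 − 62.4 = 70.80 pcf. Depth below WT = 8.1 ft.
σ'_h at WT = K_a γ d_w = 518.1 psf; at base = 518.1 + K_a γ' × 8.1 = 695.7 psf.
P₁ (0–13.4 ft) = ½×518.1×13.4 = 3471. P₂ (13.4–21.5 ft) = ½(518.1+695.7)×8.1 = 4916.
P_w = ½ γ_w h₂² = 0.5×62.4×8.1² = 2047. Total = 3471+4916+2047 = 10430 lb/ft.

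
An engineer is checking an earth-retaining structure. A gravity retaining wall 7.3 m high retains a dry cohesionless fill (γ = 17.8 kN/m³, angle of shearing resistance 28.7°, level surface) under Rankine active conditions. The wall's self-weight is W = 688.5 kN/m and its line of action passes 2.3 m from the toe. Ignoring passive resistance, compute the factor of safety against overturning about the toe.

3.91

K_a = tan²(45° − 28.7°/2) = 0.3511.
P_a = ½K_aγH² = 0.5×0.3511×17.8×7.3² = 166.5 kN/m, acting at H/3 = 2.433 m above the base.
Overturning moment M_o = P_a × H/3 = 166.5 × 2.433 = 405.3.
Resisting moment M_r = W × 2.3 = 688.5 × 2.3 = 1584.
FS_overturning = M_r/M_o = 1584/405.3 = 3.908.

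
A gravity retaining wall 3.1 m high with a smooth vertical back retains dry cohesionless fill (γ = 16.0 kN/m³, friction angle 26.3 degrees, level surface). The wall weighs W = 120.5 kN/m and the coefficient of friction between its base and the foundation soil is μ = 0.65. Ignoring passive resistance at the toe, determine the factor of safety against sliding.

2.64

K_a = tan²(45° − 26.3°/2) = 0.3859.
P_a = ½K_aγH² = 0.5×0.3859×16.0×3.1² = 29.67 kN/m, acting at H/3 = 1.033 m above the base.
FS_sliding = μW / P_a = 0.65×120.5 / 29.67 = 2.640.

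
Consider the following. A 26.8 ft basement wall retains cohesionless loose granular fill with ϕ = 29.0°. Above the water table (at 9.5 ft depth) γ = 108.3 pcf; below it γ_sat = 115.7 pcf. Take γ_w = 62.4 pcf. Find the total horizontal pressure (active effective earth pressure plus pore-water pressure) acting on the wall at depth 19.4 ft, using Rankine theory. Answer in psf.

K_a = (1 − sin φ)/(1 + sin φ) = 0.3470.
γ' = 115.7 − 62.4 = 53.30 pcf.
Effective vertical stress at 19.4 ft: σ'_v = 108.3×9.5 + 53.30×9.90 = 1557 psf.
σ'_h = K_a σ'_v = 0.3470 × 1557 = 540.1 psf; u = γ_w × 9.90 = 617.8 psf.
Total σ_h = 540.1 + 617.8 = 1158 psf.

1160 psf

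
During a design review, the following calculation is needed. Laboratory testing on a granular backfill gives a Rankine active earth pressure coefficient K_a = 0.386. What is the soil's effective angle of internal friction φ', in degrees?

K_a = tan²(45° − φ/2) ⇒ 45° − φ/2 = arctan(√0.386) = 31.85°.
φ = 2(45° − 31.85°) = 26.30°.

26.3°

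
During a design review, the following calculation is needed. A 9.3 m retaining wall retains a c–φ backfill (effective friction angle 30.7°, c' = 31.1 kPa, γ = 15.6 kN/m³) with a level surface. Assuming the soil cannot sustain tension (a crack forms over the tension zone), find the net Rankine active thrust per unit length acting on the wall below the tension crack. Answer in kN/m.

13.3 kN/m

K_a = 0.3240; √K_a = 0.5692.
Tension-crack depth z_c = 2c/(γ√K_a) = 2×31.1/(15.6×0.5692) = 7.004 m.
σ_a at base = K_a γ H − 2c√K_a = 0.3240×15.6×9.3 − 2×31.1×0.5692 = 11.60 kPa.
P_a = ½ × 11.60 × (H − z_c) = 0.5×11.60×2.296 = 13.32 kN/m.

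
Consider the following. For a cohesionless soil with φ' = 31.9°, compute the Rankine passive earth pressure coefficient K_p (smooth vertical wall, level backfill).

3.24

K_p = (1 + sin φ)/(1 − sin φ) = tan²(45° + 31.9°/2) = 3.241.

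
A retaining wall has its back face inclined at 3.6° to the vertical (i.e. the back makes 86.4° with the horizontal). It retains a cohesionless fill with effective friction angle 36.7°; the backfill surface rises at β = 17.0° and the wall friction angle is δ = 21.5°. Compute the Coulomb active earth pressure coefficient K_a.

0.316

K_a = sin²(α+φ) / [sin²α · sin(α−δ) · (1 + √{sin(φ+δ)sin(φ−β) / (sin(α−δ)sin(α+β))})²].
With α = 86.4°, φ = 36.7°, δ = 21.5°, β = 17.0°: K_a = 0.3155.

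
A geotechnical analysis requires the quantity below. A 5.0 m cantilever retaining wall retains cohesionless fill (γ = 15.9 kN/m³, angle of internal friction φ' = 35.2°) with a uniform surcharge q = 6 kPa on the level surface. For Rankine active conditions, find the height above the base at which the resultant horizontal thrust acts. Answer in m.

K_a = 0.2687.
Triangular part P₁ = ½K_aγH² = 53.40 at H/3 = 1.667 m; rectangular part P₂ = K_a q H = 8.061 at H/2 = 2.500 m.
ȳ = (P₁·1.667 + P₂·2.500)/(P₁+P₂) = 1.776 m.

1.78 m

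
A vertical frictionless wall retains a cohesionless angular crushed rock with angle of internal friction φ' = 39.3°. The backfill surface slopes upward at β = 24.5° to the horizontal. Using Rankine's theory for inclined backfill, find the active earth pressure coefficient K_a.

K_a = cos β · (cos β − √(cos²β − cos²φ)) / (cos β + √(cos²β − cos²φ)).
cos β = 0.9100, cos φ = 0.7738, √(cos²β − cos²φ) = 0.4787.
K_a = 0.9100 × (0.9100 − 0.4787)/(0.9100 + 0.4787) = 0.2826.

0.283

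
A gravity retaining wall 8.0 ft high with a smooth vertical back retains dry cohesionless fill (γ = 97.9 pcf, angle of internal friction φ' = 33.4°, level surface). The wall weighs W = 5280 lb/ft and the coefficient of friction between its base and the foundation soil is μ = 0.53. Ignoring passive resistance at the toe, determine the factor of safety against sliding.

3.08

K_a = tan²(45° − 33.4°/2) = 0.2899.
P_a = ½K_aγH² = 0.5×0.2899×97.9×8.0² = 908.3 lb/ft, acting at H/3 = 2.667 ft above the base.
FS_sliding = μW / P_a = 0.53×5280 / 908.3 = 3.081.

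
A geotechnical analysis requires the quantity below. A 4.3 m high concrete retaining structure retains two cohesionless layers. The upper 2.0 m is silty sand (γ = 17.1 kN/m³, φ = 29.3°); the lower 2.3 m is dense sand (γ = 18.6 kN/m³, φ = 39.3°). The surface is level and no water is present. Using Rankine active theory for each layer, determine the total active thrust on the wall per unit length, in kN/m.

K_a1 = tan²(45°−29.3°/2) = 0.3428; K_a2 = tan²(45°−39.3°/2) = 0.2245.
Layer 1: σ at base = K_a1 γ₁ h₁ = 11.73 kPa; P₁ = ½×11.73×2.0 = 11.73.
Layer 2: σ_v at top = γ₁h₁ = 34.20; σ_h top = K_a2×34.20 = 7.676; σ_h base = K_a2×(34.20+18.6×2.3) = 17.28.
P₂ = ½(7.676+17.28)×2.3 = 28.70. Total P_a = 11.73+28.70 = 40.42 kN/m.

40.4 kN/m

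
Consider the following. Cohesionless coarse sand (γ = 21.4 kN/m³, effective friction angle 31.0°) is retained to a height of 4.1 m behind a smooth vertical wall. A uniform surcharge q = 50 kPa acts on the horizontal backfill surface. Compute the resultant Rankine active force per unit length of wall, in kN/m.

K_a = tan²(45° − φ/2) = 0.3201.
Soil triangle: ½ K_a γ H² = 0.5×0.3201×21.4×4.1² = 57.58 kN/m.
Surcharge rectangle: K_a q H = 0.3201×50×4.1 = 65.62 kN/m.
Total = 57.58 + 65.62 = 123.2 kN/m.

123 kN/m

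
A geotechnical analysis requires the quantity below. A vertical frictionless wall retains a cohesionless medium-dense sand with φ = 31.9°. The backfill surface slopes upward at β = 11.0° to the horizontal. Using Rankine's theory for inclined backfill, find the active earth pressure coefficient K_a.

0.325

K_a = cos β · (cos β − √(cos²β − cos²φ)) / (cos β + √(cos²β − cos²φ)).
cos β = 0.9816, cos φ = 0.8490, √(cos²β − cos²φ) = 0.4928.
K_a = 0.9816 × (0.9816 − 0.4928)/(0.9816 + 0.4928) = 0.3255.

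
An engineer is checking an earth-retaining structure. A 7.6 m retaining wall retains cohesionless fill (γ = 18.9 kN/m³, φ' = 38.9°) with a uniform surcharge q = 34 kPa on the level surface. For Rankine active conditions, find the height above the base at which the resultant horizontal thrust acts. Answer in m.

K_a = 0.2285.
Triangular part P₁ = ½K_aγH² = 124.7 at H/3 = 2.533 m; rectangular part P₂ = K_a q H = 59.05 at H/2 = 3.800 m.
ȳ = (P₁·2.533 + P₂·3.800)/(P₁+P₂) = 2.940 m.

2.94 m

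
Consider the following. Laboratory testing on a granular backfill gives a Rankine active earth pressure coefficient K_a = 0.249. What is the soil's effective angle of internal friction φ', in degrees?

37.0°

K_a = tan²(45° − φ/2) ⇒ 45° − φ/2 = arctan(√0.249) = 26.52°.
φ = 2(45° − 26.52°) = 36.96°.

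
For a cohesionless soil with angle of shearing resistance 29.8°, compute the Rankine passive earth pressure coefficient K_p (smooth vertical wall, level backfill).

K_p = (1 + sin φ)/(1 − sin φ) = tan²(45° + 29.8°/2) = 2.976.

2.98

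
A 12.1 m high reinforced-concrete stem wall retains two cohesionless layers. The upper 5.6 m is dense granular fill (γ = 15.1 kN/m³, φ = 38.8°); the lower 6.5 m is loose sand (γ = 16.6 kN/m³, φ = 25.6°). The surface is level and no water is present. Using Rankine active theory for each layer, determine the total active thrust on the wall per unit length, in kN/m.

K_a1 = tan²(45°−38.8°/2) = 0.2296; K_a2 = tan²(45°−25.6°/2) = 0.3966.
Layer 1: σ at base = K_a1 γ₁ h₁ = 19.41 kPa; P₁ = ½×19.41×5.6 = 54.35.
Layer 2: σ_v at top = γ₁h₁ = 84.56; σ_h top = K_a2×84.56 = 33.53; σ_h base = K_a2×(84.56+16.6×6.5) = 76.32.
P₂ = ½(33.53+76.32)×6.5 = 357.0. Total P_a = 54.35+357.0 = 411.4 kN/m.

411 kN/m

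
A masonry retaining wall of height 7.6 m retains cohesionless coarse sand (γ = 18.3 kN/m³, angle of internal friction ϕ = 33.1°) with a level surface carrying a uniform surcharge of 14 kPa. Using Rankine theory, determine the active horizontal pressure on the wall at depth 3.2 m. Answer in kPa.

K_a = (1 − sin φ)/(1 + sin φ) = 0.2936.
σ_v = γz + q = 18.3 × 3.2 + 14 = 72.56 kPa.
σ_h = K_a σ_v = 0.2936 × 72.56 = 21.30 kPa.

21.3 kPa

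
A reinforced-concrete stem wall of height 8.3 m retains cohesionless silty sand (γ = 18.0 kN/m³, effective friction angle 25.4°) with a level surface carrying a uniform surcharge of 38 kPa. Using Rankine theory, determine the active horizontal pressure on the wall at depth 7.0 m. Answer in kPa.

K_a = (1 − sin φ)/(1 + sin φ) = 0.3996.
σ_v = γz + q = 18.0 × 7.0 + 38 = 164.0 kPa.
σ_h = K_a σ_v = 0.3996 × 164.0 = 65.54 kPa.

65.5 kPa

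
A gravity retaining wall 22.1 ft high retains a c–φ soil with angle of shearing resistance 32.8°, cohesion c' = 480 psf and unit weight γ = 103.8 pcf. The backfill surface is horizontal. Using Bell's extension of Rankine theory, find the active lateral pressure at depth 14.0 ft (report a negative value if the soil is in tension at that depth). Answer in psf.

-91.4 psf

K_a = (1 − sin φ)/(1 + sin φ) = 0.2973.
σ_a = K_a γ z − 2c√K_a = 0.2973×103.8×14.0 − 2×480×0.5452 = -91.43 psf.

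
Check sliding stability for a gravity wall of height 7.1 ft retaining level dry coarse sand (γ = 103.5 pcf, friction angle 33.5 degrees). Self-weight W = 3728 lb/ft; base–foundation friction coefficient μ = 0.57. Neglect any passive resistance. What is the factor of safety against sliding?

K_a = tan²(45° − 33.5°/2) = 0.2887.
P_a = ½K_aγH² = 0.5×0.2887×103.5×7.1² = 753.2 lb/ft, acting at H/3 = 2.367 ft above the base.
FS_sliding = μW / P_a = 0.57×3728 / 753.2 = 2.821.

2.82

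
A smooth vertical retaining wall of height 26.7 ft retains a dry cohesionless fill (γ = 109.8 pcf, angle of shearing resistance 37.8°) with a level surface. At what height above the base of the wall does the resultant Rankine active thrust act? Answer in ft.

K_a = 0.2400.
The pressure distribution is triangular, so the resultant acts at H/3 above the base = 26.7/3 = 8.900 ft.

8.90 ft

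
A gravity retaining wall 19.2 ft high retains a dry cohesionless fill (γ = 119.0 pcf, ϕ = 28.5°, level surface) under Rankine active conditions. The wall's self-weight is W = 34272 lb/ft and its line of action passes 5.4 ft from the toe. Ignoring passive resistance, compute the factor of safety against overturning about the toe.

3.72

K_a = tan²(45° − 28.5°/2) = 0.3540.
P_a = ½K_aγH² = 0.5×0.3540×119.0×19.2² = 7764 lb/ft, acting at H/3 = 6.400 ft above the base.
Overturning moment M_o = P_a × H/3 = 7764 × 6.400 = 49690.
Resisting moment M_r = W × 5.4 = 34272 × 5.4 = 185100.
FS_overturning = M_r/M_o = 185100/49690 = 3.725.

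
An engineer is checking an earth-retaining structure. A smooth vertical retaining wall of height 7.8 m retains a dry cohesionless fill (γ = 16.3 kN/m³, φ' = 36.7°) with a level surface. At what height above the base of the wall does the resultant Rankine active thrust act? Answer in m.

K_a = 0.2519.
The pressure distribution is triangular, so the resultant acts at H/3 above the base = 7.8/3 = 2.600 m.

2.60 m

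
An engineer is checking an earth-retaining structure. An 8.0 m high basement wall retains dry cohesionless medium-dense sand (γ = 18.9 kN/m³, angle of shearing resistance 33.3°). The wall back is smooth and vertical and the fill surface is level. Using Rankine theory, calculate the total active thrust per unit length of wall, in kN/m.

K_a = tan²(45° − φ/2) = 0.2911.
P_a = ½ K_a γ H² = 0.5 × 0.2911 × 18.9 × 8.0² = 176.1 kN/m.

176 kN/m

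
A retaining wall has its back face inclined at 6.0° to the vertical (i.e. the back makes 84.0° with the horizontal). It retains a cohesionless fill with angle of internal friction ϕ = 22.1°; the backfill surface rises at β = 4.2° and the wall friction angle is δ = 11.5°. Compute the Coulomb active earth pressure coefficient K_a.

K_a = sin²(α+φ) / [sin²α · sin(α−δ) · (1 + √{sin(φ+δ)sin(φ−β) / (sin(α−δ)sin(α+β))})²].
With α = 84.0°, φ = 22.1°, δ = 11.5°, β = 4.2°: K_a = 0.4837.

0.484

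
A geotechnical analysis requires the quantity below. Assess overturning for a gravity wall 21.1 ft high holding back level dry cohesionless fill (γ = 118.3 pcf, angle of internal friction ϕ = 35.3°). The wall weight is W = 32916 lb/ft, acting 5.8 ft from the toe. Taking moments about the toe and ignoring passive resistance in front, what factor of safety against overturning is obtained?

K_a = tan²(45° − 35.3°/2) = 0.2675.
P_a = ½K_aγH² = 0.5×0.2675×118.3×21.1² = 7045 lb/ft, acting at H/3 = 7.033 ft above the base.
Overturning moment M_o = P_a × H/3 = 7045 × 7.033 = 49550.
Resisting moment M_r = W × 5.8 = 32916 × 5.8 = 190900.
FS_overturning = M_r/M_o = 190900/49550 = 3.853.

3.85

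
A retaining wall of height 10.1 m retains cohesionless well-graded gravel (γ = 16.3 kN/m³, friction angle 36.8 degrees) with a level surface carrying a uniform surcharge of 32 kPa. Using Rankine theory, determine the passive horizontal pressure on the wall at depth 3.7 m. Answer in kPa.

368 kPa

K_p = (1 + sin φ)/(1 − sin φ) = 3.988.
σ_v = γz + q = 16.3 × 3.7 + 32 = 92.31 kPa.
σ_h = K_p σ_v = 3.988 × 92.31 = 368.1 kPa.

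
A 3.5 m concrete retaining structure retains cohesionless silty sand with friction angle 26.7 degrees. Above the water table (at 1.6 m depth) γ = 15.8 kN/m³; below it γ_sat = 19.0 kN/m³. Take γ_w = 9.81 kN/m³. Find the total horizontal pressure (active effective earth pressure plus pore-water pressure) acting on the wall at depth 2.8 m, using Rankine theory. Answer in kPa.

25.6 kPa

K_a = (1 − sin φ)/(1 + sin φ) = 0.3800.
γ' = 19.0 − 9.81 = 9.190 kN/m³.
Effective vertical stress at 2.8 m: σ'_v = 15.8×1.6 + 9.190×1.20 = 36.31 kPa.
σ'_h = K_a σ'_v = 0.3800 × 36.31 = 13.80 kPa; u = γ_w × 1.20 = 11.77 kPa.
Total σ_h = 13.80 + 11.77 = 25.57 kPa.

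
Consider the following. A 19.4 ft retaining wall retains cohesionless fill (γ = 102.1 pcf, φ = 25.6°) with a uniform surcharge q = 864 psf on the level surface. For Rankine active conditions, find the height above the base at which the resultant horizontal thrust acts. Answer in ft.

K_a = 0.3966.
Triangular part P₁ = ½K_aγH² = 7619 at H/3 = 6.467 ft; rectangular part P₂ = K_a q H = 6647 at H/2 = 9.700 ft.
ȳ = (P₁·6.467 + P₂·9.700)/(P₁+P₂) = 7.973 ft.

7.97 ft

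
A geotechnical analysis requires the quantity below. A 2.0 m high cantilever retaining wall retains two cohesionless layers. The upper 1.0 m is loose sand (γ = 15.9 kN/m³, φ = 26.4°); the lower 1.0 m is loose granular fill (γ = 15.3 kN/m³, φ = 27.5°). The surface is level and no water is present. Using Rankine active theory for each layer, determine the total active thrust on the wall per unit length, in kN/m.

11.7 kN/m

K_a1 = tan²(45°−26.4°/2) = 0.3844; K_a2 = tan²(45°−27.5°/2) = 0.3682.
Layer 1: σ at base = K_a1 γ₁ h₁ = 6.112 kPa; P₁ = ½×6.112×1.0 = 3.056.
Layer 2: σ_v at top = γ₁h₁ = 15.90; σ_h top = K_a2×15.90 = 5.855; σ_h base = K_a2×(15.90+15.3×1.0) = 11.49.
P₂ = ½(5.855+11.49)×1.0 = 8.672. Total P_a = 3.056+8.672 = 11.73 kN/m.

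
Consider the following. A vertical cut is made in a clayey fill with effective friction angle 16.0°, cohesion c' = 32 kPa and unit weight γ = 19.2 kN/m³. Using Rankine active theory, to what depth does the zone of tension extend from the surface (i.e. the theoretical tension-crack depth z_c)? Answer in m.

4.42 m

K_a = tan²(45° − 16.0°/2) = 0.5678; √K_a = 0.7536.
The active pressure is zero where K_a γ z = 2c√K_a, so z_c = 2c/(γ√K_a) = 2×32/(19.2×0.7536) = 4.423 m.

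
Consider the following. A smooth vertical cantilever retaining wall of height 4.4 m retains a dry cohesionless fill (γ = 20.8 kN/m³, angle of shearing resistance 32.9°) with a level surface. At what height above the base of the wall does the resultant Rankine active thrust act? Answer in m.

1.47 m

K_a = 0.2960.
The pressure distribution is triangular, so the resultant acts at H/3 above the base = 4.4/3 = 1.467 m.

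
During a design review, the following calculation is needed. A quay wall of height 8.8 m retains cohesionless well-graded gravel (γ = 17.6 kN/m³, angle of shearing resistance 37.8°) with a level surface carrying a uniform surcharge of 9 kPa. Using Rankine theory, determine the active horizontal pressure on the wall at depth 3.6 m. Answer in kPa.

17.4 kPa

K_a = (1 − sin φ)/(1 + sin φ) = 0.2400.
σ_v = γz + q = 17.6 × 3.6 + 9 = 72.36 kPa.
σ_h = K_a σ_v = 0.2400 × 72.36 = 17.37 kPa.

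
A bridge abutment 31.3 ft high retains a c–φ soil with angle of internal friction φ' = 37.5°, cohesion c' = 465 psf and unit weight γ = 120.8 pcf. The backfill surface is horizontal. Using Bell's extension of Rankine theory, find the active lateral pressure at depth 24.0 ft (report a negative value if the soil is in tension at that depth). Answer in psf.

246 psf

K_a = (1 − sin φ)/(1 + sin φ) = 0.2432.
σ_a = K_a γ z − 2c√K_a = 0.2432×120.8×24.0 − 2×465×0.4931 = 246.4 psf.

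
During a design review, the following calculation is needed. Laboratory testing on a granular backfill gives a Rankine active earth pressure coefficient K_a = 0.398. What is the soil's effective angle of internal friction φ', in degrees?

25.5°

K_a = tan²(45° − φ/2) ⇒ 45° − φ/2 = arctan(√0.398) = 32.25°.
φ = 2(45° − 32.25°) = 25.51°.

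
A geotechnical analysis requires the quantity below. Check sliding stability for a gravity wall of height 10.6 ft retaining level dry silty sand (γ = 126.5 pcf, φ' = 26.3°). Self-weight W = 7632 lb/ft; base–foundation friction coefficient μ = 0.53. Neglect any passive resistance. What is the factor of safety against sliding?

1.47

K_a = tan²(45° − 26.3°/2) = 0.3859.
P_a = ½K_aγH² = 0.5×0.3859×126.5×10.6² = 2743 lb/ft, acting at H/3 = 3.533 ft above the base.
FS_sliding = μW / P_a = 0.53×7632 / 2743 = 1.475.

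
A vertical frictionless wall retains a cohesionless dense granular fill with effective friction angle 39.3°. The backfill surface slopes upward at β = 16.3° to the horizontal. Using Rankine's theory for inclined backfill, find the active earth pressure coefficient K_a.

K_a = cos β · (cos β − √(cos²β − cos²φ)) / (cos β + √(cos²β − cos²φ)).
cos β = 0.9598, cos φ = 0.7738, √(cos²β − cos²φ) = 0.5678.
K_a = 0.9598 × (0.9598 − 0.5678)/(0.9598 + 0.5678) = 0.2463.

0.246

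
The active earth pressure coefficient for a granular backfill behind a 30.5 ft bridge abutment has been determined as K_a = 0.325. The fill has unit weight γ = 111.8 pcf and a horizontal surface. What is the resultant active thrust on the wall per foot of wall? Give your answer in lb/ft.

16900 lb/ft

P = ½ K_a γ H² = 0.5 × 0.325 × 111.8 × 30.5² = 16900 lb/ft.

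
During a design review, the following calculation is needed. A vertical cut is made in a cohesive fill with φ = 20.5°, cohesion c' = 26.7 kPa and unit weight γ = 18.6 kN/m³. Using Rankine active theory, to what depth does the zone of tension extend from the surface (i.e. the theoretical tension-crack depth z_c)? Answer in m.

K_a = tan²(45° − 20.5°/2) = 0.4813; √K_a = 0.6937.
The active pressure is zero where K_a γ z = 2c√K_a, so z_c = 2c/(γ√K_a) = 2×26.7/(18.6×0.6937) = 4.138 m.

4.14 m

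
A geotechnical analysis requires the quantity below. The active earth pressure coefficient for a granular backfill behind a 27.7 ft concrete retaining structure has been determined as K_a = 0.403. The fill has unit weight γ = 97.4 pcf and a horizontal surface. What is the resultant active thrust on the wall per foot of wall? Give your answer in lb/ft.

15100 lb/ft

P = ½ K_a γ H² = 0.5 × 0.403 × 97.4 × 27.7² = 15060 lb/ft.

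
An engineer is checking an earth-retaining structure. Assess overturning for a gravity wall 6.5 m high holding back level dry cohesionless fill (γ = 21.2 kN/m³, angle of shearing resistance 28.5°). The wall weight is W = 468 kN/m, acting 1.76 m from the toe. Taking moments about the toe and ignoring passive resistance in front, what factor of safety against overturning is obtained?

2.40

K_a = tan²(45° − 28.5°/2) = 0.3540.
P_a = ½K_aγH² = 0.5×0.3540×21.2×6.5² = 158.5 kN/m, acting at H/3 = 2.167 m above the base.
Overturning moment M_o = P_a × H/3 = 158.5 × 2.167 = 343.5.
Resisting moment M_r = W × 1.76 = 468 × 1.76 = 823.7.
FS_overturning = M_r/M_o = 823.7/343.5 = 2.398.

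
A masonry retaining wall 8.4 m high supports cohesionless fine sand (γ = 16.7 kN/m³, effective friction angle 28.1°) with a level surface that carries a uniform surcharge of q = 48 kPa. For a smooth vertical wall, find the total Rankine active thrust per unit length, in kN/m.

357 kN/m

K_a = tan²(45° − φ/2) = 0.3596.
Soil triangle: ½ K_a γ H² = 0.5×0.3596×16.7×8.4² = 211.9 kN/m.
Surcharge rectangle: K_a q H = 0.3596×48×8.4 = 145.0 kN/m.
Total = 211.9 + 145.0 = 356.9 kN/m.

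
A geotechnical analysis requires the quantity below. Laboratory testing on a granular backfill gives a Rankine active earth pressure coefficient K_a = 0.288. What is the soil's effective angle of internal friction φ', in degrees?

33.6°

K_a = tan²(45° − φ/2) ⇒ 45° − φ/2 = arctan(√0.288) = 28.22°.
φ = 2(45° − 28.22°) = 33.56°.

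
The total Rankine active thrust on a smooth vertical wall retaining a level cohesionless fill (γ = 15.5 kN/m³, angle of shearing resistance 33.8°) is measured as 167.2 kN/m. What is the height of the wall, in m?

K_a = 0.2851. P_a = ½ K_a γ H² ⇒ H = √(2P_a/(K_a γ)).
H = √(2×167.2/(0.2851×15.5)) = 8.699 m.

8.70 m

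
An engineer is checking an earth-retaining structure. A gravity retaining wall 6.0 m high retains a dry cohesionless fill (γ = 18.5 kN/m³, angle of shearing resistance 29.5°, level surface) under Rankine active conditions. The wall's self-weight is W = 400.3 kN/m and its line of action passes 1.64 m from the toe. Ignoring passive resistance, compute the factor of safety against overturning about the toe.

2.90

K_a = tan²(45° − 29.5°/2) = 0.3401.
P_a = ½K_aγH² = 0.5×0.3401×18.5×6.0² = 113.3 kN/m, acting at H/3 = 2.000 m above the base.
Overturning moment M_o = P_a × H/3 = 113.3 × 2.000 = 226.5.
Resisting moment M_r = W × 1.64 = 400.3 × 1.64 = 656.5.
FS_overturning = M_r/M_o = 656.5/226.5 = 2.898.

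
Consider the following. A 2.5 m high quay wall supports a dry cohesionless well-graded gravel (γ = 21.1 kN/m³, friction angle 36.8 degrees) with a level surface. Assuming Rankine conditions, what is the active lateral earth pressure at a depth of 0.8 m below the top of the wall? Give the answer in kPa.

K_a = (1 − sin φ)/(1 + sin φ) = 0.2508.
σ_h = K_a γ z = 0.2508 × 21.1 × 0.8 = 4.233 kPa.

4.23 kPa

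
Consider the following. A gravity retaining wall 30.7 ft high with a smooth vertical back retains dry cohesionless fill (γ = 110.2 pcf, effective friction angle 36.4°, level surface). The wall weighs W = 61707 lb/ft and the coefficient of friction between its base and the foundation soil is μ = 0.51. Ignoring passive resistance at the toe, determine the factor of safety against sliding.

K_a = tan²(45° − 36.4°/2) = 0.2552.
P_a = ½K_aγH² = 0.5×0.2552×110.2×30.7² = 13250 lb/ft, acting at H/3 = 10.23 ft above the base.
FS_sliding = μW / P_a = 0.51×61707 / 13250 = 2.375.

2.37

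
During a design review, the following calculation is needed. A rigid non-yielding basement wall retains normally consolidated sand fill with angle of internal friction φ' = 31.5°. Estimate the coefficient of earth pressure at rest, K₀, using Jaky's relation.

0.478

K₀ = 1 − sin φ' = 1 − sin 31.5° = 0.4775.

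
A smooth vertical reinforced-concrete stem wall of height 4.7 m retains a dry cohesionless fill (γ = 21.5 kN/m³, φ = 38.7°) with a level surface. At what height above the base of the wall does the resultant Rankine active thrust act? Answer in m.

1.57 m

K_a = 0.2306.
The pressure distribution is triangular, so the resultant acts at H/3 above the base = 4.7/3 = 1.567 m.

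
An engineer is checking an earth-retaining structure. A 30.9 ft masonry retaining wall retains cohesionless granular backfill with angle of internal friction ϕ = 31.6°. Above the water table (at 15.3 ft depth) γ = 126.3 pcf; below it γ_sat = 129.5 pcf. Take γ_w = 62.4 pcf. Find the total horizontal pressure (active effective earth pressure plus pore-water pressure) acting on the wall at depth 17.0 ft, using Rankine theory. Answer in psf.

745 psf

K_a = (1 − sin φ)/(1 + sin φ) = 0.3123.
γ' = 129.5 − 62.4 = 67.10 pcf.
Effective vertical stress at 17.0 ft: σ'_v = 126.3×15.3 + 67.10×1.70 = 2046 psf.
σ'_h = K_a σ'_v = 0.3123 × 2046 = 639.2 psf; u = γ_w × 1.70 = 106.1 psf.
Total σ_h = 639.2 + 106.1 = 745.3 psf.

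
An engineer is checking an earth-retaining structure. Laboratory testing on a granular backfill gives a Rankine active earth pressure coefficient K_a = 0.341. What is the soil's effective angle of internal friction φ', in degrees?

K_a = tan²(45° − φ/2) ⇒ 45° − φ/2 = arctan(√0.341) = 30.28°.
φ = 2(45° − 30.28°) = 29.43°.

29.4°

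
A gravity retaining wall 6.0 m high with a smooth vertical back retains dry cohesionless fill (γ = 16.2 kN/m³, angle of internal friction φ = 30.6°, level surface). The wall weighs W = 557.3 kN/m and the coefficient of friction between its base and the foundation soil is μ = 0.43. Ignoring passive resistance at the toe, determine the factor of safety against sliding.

K_a = tan²(45° − 30.6°/2) = 0.3253.
P_a = ½K_aγH² = 0.5×0.3253×16.2×6.0² = 94.87 kN/m, acting at H/3 = 2.000 m above the base.
FS_sliding = μW / P_a = 0.43×557.3 / 94.87 = 2.526.

2.53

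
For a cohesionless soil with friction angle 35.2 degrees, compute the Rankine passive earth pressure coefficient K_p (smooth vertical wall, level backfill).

K_p = (1 + sin φ)/(1 − sin φ) = tan²(45° + 35.2°/2) = 3.722.

3.72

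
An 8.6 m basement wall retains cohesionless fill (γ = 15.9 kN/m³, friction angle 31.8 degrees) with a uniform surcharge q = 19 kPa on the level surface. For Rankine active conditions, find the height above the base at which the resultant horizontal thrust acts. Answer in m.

K_a = 0.3098.
Triangular part P₁ = ½K_aγH² = 182.2 at H/3 = 2.867 m; rectangular part P₂ = K_a q H = 50.62 at H/2 = 4.300 m.
ȳ = (P₁·2.867 + P₂·4.300)/(P₁+P₂) = 3.178 m.

3.18 m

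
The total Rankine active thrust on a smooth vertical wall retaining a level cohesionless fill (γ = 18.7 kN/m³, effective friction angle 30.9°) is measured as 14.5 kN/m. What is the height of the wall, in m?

2.20 m

K_a = 0.3214. P_a = ½ K_a γ H² ⇒ H = √(2P_a/(K_a γ)).
H = √(2×14.5/(0.3214×18.7)) = 2.197 m.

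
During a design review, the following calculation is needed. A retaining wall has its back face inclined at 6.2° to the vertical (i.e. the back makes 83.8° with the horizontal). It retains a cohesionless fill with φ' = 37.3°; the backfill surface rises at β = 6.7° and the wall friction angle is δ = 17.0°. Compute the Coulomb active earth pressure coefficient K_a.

0.289

K_a = sin²(α+φ) / [sin²α · sin(α−δ) · (1 + √{sin(φ+δ)sin(φ−β) / (sin(α−δ)sin(α+β))})²].
With α = 83.8°, φ = 37.3°, δ = 17.0°, β = 6.7°: K_a = 0.2892.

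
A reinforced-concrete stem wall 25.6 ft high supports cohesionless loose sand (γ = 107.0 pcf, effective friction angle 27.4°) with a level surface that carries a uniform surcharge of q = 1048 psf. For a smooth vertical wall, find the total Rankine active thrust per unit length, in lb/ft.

K_a = tan²(45° − φ/2) = 0.3697.
Soil triangle: ½ K_a γ H² = 0.5×0.3697×107.0×25.6² = 12960 lb/ft.
Surcharge rectangle: K_a q H = 0.3697×1048×25.6 = 9918 lb/ft.
Total = 12960 + 9918 = 22880 lb/ft.

22900 lb/ft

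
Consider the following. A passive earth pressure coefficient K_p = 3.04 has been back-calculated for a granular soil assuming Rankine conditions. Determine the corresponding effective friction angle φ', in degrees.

30.3°

K_p = (1+sin φ)/(1−sin φ) ⇒ sin φ = (K_p − 1)/(K_p + 1) = 0.5050.
φ = arcsin(0.5050) = 30.33°.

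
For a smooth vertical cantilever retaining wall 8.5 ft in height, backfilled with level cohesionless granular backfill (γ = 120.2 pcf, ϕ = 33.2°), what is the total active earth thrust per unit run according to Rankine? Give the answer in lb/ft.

K_a = tan²(45° − φ/2) = 0.2924.
P_a = ½ K_a γ H² = 0.5 × 0.2924 × 120.2 × 8.5² = 1269 lb/ft.

1270 lb/ft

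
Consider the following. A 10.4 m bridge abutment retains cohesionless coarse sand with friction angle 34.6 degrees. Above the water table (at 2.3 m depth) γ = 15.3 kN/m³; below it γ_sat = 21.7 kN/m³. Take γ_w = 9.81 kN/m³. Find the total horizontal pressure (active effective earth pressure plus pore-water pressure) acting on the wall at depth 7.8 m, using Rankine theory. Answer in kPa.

K_a = (1 − sin φ)/(1 + sin φ) = 0.2756.
γ' = 21.7 − 9.81 = 11.89 kN/m³.
Effective vertical stress at 7.8 m: σ'_v = 15.3×2.3 + 11.89×5.50 = 100.6 kPa.
σ'_h = K_a σ'_v = 0.2756 × 100.6 = 27.72 kPa; u = γ_w × 5.50 = 53.96 kPa.
Total σ_h = 27.72 + 53.96 = 81.68 kPa.

81.7 kPa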